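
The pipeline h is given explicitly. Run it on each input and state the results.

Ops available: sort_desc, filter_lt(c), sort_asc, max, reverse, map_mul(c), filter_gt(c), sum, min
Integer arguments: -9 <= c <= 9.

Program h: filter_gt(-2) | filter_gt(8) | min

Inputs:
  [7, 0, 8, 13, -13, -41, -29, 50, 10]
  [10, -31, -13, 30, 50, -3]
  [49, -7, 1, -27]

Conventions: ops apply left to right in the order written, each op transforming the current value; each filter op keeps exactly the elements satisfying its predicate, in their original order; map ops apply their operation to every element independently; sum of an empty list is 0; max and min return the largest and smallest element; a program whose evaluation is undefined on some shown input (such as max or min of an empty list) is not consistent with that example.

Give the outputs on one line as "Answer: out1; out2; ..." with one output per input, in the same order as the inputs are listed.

10; 10; 49

Execution, op by op:
  [7, 0, 8, 13, -13, -41, -29, 50, 10] -> [7, 0, 8, 13, 50, 10] -> [13, 50, 10] -> 10
  [10, -31, -13, 30, 50, -3] -> [10, 30, 50] -> [10, 30, 50] -> 10
  [49, -7, 1, -27] -> [49, 1] -> [49] -> 49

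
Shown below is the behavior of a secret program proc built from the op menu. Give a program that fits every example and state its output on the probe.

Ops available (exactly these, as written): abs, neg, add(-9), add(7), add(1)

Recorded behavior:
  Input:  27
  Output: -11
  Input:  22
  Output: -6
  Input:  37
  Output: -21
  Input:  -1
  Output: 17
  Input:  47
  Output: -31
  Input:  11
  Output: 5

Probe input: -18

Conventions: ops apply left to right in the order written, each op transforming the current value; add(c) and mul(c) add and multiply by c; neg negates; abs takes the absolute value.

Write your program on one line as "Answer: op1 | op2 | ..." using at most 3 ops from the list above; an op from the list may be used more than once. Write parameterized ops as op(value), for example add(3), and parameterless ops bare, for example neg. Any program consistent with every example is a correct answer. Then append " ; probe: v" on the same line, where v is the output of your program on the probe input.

add(-9) | neg | add(7) ; probe: 34

Check, running the answer program on each example:
  27 -> 18 -> -18 -> -11
  22 -> 13 -> -13 -> -6
  37 -> 28 -> -28 -> -21
  -1 -> -10 -> 10 -> 17
  47 -> 38 -> -38 -> -31
  11 -> 2 -> -2 -> 5
  probe: -18 -> -27 -> 27 -> 34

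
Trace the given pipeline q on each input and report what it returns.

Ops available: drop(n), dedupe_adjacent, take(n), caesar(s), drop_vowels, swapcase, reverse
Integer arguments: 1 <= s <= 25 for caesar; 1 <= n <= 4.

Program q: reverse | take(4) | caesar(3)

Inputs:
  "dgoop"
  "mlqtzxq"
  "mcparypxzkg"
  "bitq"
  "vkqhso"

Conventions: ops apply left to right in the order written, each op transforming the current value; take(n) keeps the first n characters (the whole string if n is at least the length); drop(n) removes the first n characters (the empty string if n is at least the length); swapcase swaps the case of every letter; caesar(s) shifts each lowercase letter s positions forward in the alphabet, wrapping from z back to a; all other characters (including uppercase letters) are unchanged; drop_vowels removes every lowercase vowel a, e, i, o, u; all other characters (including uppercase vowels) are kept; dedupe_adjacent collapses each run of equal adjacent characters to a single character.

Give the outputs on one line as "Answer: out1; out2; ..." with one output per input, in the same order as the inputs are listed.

Execution, op by op:
  "dgoop" -> "poogd" -> "poog" -> "srrj"
  "mlqtzxq" -> "qxztqlm" -> "qxzt" -> "tacw"
  "mcparypxzkg" -> "gkzxpyrapcm" -> "gkzx" -> "jnca"
  "bitq" -> "qtib" -> "qtib" -> "twle"
  "vkqhso" -> "oshqkv" -> "oshq" -> "rvkt"

"srrj"; "tacw"; "jnca"; "twle"; "rvkt"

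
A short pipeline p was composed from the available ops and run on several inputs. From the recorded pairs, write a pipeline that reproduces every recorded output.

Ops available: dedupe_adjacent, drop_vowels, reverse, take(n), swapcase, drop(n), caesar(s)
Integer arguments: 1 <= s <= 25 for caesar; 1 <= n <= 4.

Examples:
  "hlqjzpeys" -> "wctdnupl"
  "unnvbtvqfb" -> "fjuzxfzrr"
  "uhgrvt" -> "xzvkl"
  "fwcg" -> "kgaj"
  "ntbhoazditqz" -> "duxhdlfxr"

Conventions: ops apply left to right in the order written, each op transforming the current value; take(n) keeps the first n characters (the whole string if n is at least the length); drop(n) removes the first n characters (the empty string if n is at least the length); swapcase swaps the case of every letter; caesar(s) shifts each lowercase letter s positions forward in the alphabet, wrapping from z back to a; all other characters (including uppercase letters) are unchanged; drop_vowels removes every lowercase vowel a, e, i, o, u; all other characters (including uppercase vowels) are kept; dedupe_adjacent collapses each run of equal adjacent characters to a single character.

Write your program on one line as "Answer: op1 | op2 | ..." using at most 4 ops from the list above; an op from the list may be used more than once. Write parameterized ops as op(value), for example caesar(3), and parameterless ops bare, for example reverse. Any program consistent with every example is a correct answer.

drop_vowels | reverse | caesar(4)

Check, running the answer program on each example:
  "hlqjzpeys" -> "hlqjzpys" -> "sypzjqlh" -> "wctdnupl"
  "unnvbtvqfb" -> "nnvbtvqfb" -> "bfqvtbvnn" -> "fjuzxfzrr"
  "uhgrvt" -> "hgrvt" -> "tvrgh" -> "xzvkl"
  "fwcg" -> "fwcg" -> "gcwf" -> "kgaj"
  "ntbhoazditqz" -> "ntbhzdtqz" -> "zqtdzhbtn" -> "duxhdlfxr"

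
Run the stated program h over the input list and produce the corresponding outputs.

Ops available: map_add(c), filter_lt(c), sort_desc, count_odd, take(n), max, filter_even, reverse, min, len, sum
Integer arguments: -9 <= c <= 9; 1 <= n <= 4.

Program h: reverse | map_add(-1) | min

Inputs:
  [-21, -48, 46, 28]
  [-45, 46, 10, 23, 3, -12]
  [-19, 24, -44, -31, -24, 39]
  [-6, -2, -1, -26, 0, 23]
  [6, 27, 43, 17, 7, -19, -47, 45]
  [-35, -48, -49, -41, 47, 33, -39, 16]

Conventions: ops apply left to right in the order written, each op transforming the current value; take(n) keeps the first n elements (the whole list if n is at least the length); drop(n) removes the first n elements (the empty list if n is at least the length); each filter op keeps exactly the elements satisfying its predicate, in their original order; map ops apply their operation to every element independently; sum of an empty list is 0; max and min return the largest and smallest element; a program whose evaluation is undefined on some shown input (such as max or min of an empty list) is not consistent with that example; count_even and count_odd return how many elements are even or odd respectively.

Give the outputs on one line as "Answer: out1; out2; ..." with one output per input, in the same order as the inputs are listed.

Execution, op by op:
  [-21, -48, 46, 28] -> [28, 46, -48, -21] -> [27, 45, -49, -22] -> -49
  [-45, 46, 10, 23, 3, -12] -> [-12, 3, 23, 10, 46, -45] -> [-13, 2, 22, 9, 45, -46] -> -46
  [-19, 24, -44, -31, -24, 39] -> [39, -24, -31, -44, 24, -19] -> [38, -25, -32, -45, 23, -20] -> -45
  [-6, -2, -1, -26, 0, 23] -> [23, 0, -26, -1, -2, -6] -> [22, -1, -27, -2, -3, -7] -> -27
  [6, 27, 43, 17, 7, -19, -47, 45] -> [45, -47, -19, 7, 17, 43, 27, 6] -> [44, -48, -20, 6, 16, 42, 26, 5] -> -48
  [-35, -48, -49, -41, 47, 33, -39, 16] -> [16, -39, 33, 47, -41, -49, -48, -35] -> [15, -40, 32, 46, -42, -50, -49, -36] -> -50

-49; -46; -45; -27; -48; -50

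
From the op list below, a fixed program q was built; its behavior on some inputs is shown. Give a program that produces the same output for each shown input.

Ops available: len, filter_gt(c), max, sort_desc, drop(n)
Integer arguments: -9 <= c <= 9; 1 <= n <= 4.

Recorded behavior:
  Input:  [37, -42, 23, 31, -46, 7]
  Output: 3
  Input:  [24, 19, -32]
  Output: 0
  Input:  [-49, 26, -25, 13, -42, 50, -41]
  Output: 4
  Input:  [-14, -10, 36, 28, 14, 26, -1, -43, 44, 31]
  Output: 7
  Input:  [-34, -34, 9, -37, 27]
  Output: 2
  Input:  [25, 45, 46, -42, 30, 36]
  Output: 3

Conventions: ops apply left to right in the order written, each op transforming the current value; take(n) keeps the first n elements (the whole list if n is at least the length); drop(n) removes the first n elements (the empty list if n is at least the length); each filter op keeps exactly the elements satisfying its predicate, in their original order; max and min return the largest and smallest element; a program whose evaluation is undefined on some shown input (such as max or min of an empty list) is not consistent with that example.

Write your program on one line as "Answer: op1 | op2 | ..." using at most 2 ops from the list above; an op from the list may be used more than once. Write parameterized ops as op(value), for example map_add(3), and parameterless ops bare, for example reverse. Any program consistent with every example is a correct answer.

drop(3) | len

Check, running the answer program on each example:
  [37, -42, 23, 31, -46, 7] -> [31, -46, 7] -> 3
  [24, 19, -32] -> [] -> 0
  [-49, 26, -25, 13, -42, 50, -41] -> [13, -42, 50, -41] -> 4
  [-14, -10, 36, 28, 14, 26, -1, -43, 44, 31] -> [28, 14, 26, -1, -43, 44, 31] -> 7
  [-34, -34, 9, -37, 27] -> [-37, 27] -> 2
  [25, 45, 46, -42, 30, 36] -> [-42, 30, 36] -> 3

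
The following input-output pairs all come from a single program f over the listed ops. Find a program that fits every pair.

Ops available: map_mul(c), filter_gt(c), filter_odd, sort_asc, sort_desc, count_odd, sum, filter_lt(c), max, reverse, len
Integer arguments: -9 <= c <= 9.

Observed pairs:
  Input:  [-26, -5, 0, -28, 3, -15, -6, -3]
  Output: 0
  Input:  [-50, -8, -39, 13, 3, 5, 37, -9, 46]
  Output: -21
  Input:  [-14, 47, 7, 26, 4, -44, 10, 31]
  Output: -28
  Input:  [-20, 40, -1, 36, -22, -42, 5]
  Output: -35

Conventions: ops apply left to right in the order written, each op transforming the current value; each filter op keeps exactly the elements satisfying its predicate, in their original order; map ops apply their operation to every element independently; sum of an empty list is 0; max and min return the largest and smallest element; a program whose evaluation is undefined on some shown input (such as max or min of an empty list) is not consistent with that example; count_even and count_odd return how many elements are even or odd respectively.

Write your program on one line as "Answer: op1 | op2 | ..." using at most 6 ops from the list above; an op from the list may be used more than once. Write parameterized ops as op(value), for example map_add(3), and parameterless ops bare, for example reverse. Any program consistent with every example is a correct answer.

map_mul(-7) | reverse | sort_asc | filter_lt(3) | max

Check, running the answer program on each example:
  [-26, -5, 0, -28, 3, -15, -6, -3] -> [182, 35, 0, 196, -21, 105, 42, 21] -> [21, 42, 105, -21, 196, 0, 35, 182] -> [-21, 0, 21, 35, 42, 105, 182, 196] -> [-21, 0] -> 0
  [-50, -8, -39, 13, 3, 5, 37, -9, 46] -> [350, 56, 273, -91, -21, -35, -259, 63, -322] -> [-322, 63, -259, -35, -21, -91, 273, 56, 350] -> [-322, -259, -91, -35, -21, 56, 63, 273, 350] -> [-322, -259, -91, -35, -21] -> -21
  [-14, 47, 7, 26, 4, -44, 10, 31] -> [98, -329, -49, -182, -28, 308, -70, -217] -> [-217, -70, 308, -28, -182, -49, -329, 98] -> [-329, -217, -182, -70, -49, -28, 98, 308] -> [-329, -217, -182, -70, -49, -28] -> -28
  [-20, 40, -1, 36, -22, -42, 5] -> [140, -280, 7, -252, 154, 294, -35] -> [-35, 294, 154, -252, 7, -280, 140] -> [-280, -252, -35, 7, 140, 154, 294] -> [-280, -252, -35] -> -35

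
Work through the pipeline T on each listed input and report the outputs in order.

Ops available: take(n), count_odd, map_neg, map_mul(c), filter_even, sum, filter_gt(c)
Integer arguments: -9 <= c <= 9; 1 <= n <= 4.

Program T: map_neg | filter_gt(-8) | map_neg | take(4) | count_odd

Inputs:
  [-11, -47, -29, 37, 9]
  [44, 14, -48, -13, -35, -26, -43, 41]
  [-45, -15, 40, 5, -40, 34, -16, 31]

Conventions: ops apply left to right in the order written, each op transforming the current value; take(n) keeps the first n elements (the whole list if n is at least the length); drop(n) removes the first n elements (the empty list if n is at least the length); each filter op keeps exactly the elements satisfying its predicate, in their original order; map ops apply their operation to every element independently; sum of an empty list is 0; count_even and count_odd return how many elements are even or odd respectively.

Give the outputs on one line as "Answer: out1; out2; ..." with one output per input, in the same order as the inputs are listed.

3; 2; 3

Execution, op by op:
  [-11, -47, -29, 37, 9] -> [11, 47, 29, -37, -9] -> [11, 47, 29] -> [-11, -47, -29] -> [-11, -47, -29] -> 3
  [44, 14, -48, -13, -35, -26, -43, 41] -> [-44, -14, 48, 13, 35, 26, 43, -41] -> [48, 13, 35, 26, 43] -> [-48, -13, -35, -26, -43] -> [-48, -13, -35, -26] -> 2
  [-45, -15, 40, 5, -40, 34, -16, 31] -> [45, 15, -40, -5, 40, -34, 16, -31] -> [45, 15, -5, 40, 16] -> [-45, -15, 5, -40, -16] -> [-45, -15, 5, -40] -> 3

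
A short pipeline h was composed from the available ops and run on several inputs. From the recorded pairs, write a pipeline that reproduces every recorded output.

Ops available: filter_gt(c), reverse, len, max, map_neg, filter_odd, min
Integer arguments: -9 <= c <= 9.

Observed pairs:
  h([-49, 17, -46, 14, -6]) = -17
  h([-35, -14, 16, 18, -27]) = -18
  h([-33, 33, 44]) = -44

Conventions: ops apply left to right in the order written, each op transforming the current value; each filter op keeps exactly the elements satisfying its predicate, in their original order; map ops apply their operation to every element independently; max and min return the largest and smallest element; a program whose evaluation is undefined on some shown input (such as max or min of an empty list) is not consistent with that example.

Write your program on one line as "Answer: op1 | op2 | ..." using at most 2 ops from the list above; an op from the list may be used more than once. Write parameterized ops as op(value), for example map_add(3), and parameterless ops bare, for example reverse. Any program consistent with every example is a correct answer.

map_neg | min

Check, running the answer program on each example:
  [-49, 17, -46, 14, -6] -> [49, -17, 46, -14, 6] -> -17
  [-35, -14, 16, 18, -27] -> [35, 14, -16, -18, 27] -> -18
  [-33, 33, 44] -> [33, -33, -44] -> -44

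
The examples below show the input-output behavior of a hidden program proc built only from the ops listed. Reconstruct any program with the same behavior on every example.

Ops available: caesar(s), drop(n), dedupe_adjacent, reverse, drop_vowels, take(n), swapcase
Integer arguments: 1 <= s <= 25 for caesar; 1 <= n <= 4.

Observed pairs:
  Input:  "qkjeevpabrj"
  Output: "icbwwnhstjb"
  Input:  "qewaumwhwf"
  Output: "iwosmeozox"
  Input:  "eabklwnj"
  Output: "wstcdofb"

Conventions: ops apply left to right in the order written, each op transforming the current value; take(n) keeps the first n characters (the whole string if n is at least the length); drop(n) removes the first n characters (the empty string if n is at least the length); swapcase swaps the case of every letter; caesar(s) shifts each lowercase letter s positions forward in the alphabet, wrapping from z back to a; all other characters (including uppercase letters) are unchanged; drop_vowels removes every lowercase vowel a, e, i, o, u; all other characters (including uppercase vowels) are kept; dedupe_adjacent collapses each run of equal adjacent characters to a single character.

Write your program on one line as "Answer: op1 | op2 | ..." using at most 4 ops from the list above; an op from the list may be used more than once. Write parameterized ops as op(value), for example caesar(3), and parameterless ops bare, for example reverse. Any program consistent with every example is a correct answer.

caesar(7) | caesar(8) | caesar(3)

Check, running the answer program on each example:
  "qkjeevpabrj" -> "xrqllcwhiyq" -> "fzyttkepqgy" -> "icbwwnhstjb"
  "qewaumwhwf" -> "xldhbtdodm" -> "ftlpjblwlu" -> "iwosmeozox"
  "eabklwnj" -> "lhirsduq" -> "tpqzalcy" -> "wstcdofb"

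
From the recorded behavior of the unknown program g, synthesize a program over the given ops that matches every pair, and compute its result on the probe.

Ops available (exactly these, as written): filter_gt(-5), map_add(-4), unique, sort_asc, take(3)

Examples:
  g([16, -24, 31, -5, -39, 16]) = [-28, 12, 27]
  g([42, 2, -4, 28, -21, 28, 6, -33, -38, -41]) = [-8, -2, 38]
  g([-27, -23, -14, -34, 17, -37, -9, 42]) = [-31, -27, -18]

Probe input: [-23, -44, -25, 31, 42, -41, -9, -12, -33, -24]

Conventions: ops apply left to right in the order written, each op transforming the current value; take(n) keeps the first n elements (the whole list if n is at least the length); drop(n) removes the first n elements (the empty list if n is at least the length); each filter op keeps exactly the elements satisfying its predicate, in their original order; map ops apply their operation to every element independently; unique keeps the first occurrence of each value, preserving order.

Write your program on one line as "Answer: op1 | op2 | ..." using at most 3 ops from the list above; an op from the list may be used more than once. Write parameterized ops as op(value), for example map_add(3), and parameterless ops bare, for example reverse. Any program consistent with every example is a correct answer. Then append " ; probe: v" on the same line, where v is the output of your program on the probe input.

take(3) | map_add(-4) | sort_asc ; probe: [-48, -29, -27]

Check, running the answer program on each example:
  [16, -24, 31, -5, -39, 16] -> [16, -24, 31] -> [12, -28, 27] -> [-28, 12, 27]
  [42, 2, -4, 28, -21, 28, 6, -33, -38, -41] -> [42, 2, -4] -> [38, -2, -8] -> [-8, -2, 38]
  [-27, -23, -14, -34, 17, -37, -9, 42] -> [-27, -23, -14] -> [-31, -27, -18] -> [-31, -27, -18]
  probe: [-23, -44, -25, 31, 42, -41, -9, -12, -33, -24] -> [-23, -44, -25] -> [-27, -48, -29] -> [-48, -29, -27]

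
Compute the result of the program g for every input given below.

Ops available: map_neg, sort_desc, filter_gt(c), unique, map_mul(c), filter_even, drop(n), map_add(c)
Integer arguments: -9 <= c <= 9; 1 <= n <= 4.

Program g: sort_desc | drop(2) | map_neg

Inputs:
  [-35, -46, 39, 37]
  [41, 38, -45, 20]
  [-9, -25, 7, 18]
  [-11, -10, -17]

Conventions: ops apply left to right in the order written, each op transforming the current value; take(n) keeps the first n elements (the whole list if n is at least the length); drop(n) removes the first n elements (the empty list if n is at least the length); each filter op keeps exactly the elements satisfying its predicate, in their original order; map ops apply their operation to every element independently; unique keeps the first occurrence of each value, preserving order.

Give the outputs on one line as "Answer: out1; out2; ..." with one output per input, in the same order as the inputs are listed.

Execution, op by op:
  [-35, -46, 39, 37] -> [39, 37, -35, -46] -> [-35, -46] -> [35, 46]
  [41, 38, -45, 20] -> [41, 38, 20, -45] -> [20, -45] -> [-20, 45]
  [-9, -25, 7, 18] -> [18, 7, -9, -25] -> [-9, -25] -> [9, 25]
  [-11, -10, -17] -> [-10, -11, -17] -> [-17] -> [17]

[35, 46]; [-20, 45]; [9, 25]; [17]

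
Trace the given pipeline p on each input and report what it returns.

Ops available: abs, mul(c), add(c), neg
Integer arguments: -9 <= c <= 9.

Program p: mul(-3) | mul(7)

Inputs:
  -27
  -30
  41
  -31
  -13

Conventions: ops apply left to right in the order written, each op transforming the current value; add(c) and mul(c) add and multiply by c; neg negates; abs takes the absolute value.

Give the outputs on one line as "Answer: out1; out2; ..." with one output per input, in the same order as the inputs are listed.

Execution, op by op:
  -27 -> 81 -> 567
  -30 -> 90 -> 630
  41 -> -123 -> -861
  -31 -> 93 -> 651
  -13 -> 39 -> 273

567; 630; -861; 651; 273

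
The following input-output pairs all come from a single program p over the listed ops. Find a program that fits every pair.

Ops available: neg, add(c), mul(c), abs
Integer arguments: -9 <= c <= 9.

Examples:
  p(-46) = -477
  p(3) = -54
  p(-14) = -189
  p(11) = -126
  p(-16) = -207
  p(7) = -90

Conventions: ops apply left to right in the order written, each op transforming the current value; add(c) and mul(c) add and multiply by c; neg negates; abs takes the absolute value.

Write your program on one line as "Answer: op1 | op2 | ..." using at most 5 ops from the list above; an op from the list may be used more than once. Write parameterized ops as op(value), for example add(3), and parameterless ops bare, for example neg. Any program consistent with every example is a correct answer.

add(-2) | abs | neg | add(-5) | mul(9)

Check, running the answer program on each example:
  -46 -> -48 -> 48 -> -48 -> -53 -> -477
  3 -> 1 -> 1 -> -1 -> -6 -> -54
  -14 -> -16 -> 16 -> -16 -> -21 -> -189
  11 -> 9 -> 9 -> -9 -> -14 -> -126
  -16 -> -18 -> 18 -> -18 -> -23 -> -207
  7 -> 5 -> 5 -> -5 -> -10 -> -90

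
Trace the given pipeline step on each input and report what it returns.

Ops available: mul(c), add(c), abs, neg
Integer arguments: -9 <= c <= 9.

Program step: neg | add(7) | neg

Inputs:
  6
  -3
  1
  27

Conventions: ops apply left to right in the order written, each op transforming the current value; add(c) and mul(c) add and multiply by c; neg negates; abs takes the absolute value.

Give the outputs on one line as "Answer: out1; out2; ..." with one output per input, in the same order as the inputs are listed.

Execution, op by op:
  6 -> -6 -> 1 -> -1
  -3 -> 3 -> 10 -> -10
  1 -> -1 -> 6 -> -6
  27 -> -27 -> -20 -> 20

-1; -10; -6; 20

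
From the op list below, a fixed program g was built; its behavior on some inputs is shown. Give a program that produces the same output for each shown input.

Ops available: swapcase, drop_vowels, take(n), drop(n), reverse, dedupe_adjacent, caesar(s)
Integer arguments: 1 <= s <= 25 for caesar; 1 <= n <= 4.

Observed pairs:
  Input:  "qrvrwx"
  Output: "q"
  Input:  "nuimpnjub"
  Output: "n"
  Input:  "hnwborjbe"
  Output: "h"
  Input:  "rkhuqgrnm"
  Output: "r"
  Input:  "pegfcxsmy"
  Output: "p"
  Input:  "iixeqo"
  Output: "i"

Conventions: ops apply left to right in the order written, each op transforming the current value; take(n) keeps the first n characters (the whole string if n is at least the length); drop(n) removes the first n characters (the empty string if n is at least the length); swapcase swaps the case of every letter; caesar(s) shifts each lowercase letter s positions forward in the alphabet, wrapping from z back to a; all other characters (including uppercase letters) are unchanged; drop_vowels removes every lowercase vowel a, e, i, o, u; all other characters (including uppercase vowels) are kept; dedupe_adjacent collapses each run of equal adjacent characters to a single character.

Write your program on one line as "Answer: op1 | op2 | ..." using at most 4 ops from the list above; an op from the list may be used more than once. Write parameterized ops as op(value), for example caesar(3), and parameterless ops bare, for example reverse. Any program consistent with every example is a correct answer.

dedupe_adjacent | swapcase | take(1) | swapcase

Check, running the answer program on each example:
  "qrvrwx" -> "qrvrwx" -> "QRVRWX" -> "Q" -> "q"
  "nuimpnjub" -> "nuimpnjub" -> "NUIMPNJUB" -> "N" -> "n"
  "hnwborjbe" -> "hnwborjbe" -> "HNWBORJBE" -> "H" -> "h"
  "rkhuqgrnm" -> "rkhuqgrnm" -> "RKHUQGRNM" -> "R" -> "r"
  "pegfcxsmy" -> "pegfcxsmy" -> "PEGFCXSMY" -> "P" -> "p"
  "iixeqo" -> "ixeqo" -> "IXEQO" -> "I" -> "i"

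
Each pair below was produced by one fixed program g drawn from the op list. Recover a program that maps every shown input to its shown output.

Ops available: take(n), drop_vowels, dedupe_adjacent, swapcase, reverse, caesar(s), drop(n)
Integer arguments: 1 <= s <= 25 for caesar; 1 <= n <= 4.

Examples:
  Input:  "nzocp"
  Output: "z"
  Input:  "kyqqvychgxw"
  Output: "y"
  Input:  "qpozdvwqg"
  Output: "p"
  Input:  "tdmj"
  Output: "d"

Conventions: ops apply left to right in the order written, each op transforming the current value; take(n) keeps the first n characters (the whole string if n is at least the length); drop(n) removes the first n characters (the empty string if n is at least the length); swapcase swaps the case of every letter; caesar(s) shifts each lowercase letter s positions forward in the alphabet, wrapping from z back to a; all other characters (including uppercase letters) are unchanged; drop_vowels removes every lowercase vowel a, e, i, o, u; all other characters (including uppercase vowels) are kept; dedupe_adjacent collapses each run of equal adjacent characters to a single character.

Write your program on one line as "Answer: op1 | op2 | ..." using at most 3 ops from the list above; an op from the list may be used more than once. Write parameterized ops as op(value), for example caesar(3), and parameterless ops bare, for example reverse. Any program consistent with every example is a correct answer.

take(2) | drop(1)

Check, running the answer program on each example:
  "nzocp" -> "nz" -> "z"
  "kyqqvychgxw" -> "ky" -> "y"
  "qpozdvwqg" -> "qp" -> "p"
  "tdmj" -> "td" -> "d"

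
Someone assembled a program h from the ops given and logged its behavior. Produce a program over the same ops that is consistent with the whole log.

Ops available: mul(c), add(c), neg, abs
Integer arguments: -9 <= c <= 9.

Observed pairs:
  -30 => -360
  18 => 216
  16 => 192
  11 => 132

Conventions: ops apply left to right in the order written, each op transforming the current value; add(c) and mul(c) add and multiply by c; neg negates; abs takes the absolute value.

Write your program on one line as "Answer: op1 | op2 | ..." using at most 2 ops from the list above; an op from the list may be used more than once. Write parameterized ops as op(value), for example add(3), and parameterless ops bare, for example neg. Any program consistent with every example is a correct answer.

mul(4) | mul(3)

Check, running the answer program on each example:
  -30 -> -120 -> -360
  18 -> 72 -> 216
  16 -> 64 -> 192
  11 -> 44 -> 132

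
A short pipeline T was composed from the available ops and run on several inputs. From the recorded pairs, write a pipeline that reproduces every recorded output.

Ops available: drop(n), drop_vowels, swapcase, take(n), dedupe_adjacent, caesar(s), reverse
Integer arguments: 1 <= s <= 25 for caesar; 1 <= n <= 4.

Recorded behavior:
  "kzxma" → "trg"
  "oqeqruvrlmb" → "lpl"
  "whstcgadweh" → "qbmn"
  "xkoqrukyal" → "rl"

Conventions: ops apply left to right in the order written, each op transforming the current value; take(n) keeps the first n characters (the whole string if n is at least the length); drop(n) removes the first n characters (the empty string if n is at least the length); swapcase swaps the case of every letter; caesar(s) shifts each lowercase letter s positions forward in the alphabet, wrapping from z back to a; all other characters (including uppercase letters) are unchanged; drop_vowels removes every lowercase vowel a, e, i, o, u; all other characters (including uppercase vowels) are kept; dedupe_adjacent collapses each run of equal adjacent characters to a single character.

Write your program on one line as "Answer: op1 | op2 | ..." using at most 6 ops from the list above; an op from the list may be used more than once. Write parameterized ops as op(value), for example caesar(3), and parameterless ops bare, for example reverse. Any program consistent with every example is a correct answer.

caesar(10) | drop_vowels | take(4) | caesar(10) | drop_vowels

Check, running the answer program on each example:
  "kzxma" -> "ujhwk" -> "jhwk" -> "jhwk" -> "trgu" -> "trg"
  "oqeqruvrlmb" -> "yaoabefbvwl" -> "ybfbvwl" -> "ybfb" -> "ilpl" -> "lpl"
  "whstcgadweh" -> "grcdmqkngor" -> "grcdmqkngr" -> "grcd" -> "qbmn" -> "qbmn"
  "xkoqrukyal" -> "huyabeuikv" -> "hybkv" -> "hybk" -> "rilu" -> "rl"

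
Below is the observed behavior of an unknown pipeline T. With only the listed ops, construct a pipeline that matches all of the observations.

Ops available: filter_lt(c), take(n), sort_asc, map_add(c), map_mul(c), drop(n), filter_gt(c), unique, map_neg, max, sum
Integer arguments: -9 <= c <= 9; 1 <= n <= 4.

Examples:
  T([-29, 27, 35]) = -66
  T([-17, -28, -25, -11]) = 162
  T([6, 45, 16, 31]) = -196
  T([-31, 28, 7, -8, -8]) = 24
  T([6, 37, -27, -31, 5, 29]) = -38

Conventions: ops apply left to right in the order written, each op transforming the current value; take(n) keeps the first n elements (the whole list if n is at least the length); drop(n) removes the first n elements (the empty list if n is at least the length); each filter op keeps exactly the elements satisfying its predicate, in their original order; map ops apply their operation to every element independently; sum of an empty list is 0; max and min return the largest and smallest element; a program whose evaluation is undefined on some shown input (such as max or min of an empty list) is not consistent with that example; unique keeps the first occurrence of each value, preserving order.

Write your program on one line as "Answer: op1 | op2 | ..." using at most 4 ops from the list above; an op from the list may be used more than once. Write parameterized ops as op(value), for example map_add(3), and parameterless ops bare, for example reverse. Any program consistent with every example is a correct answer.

map_mul(-2) | sort_asc | sum

Check, running the answer program on each example:
  [-29, 27, 35] -> [58, -54, -70] -> [-70, -54, 58] -> -66
  [-17, -28, -25, -11] -> [34, 56, 50, 22] -> [22, 34, 50, 56] -> 162
  [6, 45, 16, 31] -> [-12, -90, -32, -62] -> [-90, -62, -32, -12] -> -196
  [-31, 28, 7, -8, -8] -> [62, -56, -14, 16, 16] -> [-56, -14, 16, 16, 62] -> 24
  [6, 37, -27, -31, 5, 29] -> [-12, -74, 54, 62, -10, -58] -> [-74, -58, -12, -10, 54, 62] -> -38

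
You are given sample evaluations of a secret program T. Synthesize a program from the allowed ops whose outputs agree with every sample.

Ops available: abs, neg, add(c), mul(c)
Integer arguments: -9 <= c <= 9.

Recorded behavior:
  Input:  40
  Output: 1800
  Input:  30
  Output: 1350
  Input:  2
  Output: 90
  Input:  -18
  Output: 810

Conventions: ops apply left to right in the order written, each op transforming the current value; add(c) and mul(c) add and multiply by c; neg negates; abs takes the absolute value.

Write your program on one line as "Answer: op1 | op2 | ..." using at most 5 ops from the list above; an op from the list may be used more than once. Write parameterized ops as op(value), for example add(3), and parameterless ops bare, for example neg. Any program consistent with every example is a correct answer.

neg | mul(-9) | mul(-5) | neg | abs

Check, running the answer program on each example:
  40 -> -40 -> 360 -> -1800 -> 1800 -> 1800
  30 -> -30 -> 270 -> -1350 -> 1350 -> 1350
  2 -> -2 -> 18 -> -90 -> 90 -> 90
  -18 -> 18 -> -162 -> 810 -> -810 -> 810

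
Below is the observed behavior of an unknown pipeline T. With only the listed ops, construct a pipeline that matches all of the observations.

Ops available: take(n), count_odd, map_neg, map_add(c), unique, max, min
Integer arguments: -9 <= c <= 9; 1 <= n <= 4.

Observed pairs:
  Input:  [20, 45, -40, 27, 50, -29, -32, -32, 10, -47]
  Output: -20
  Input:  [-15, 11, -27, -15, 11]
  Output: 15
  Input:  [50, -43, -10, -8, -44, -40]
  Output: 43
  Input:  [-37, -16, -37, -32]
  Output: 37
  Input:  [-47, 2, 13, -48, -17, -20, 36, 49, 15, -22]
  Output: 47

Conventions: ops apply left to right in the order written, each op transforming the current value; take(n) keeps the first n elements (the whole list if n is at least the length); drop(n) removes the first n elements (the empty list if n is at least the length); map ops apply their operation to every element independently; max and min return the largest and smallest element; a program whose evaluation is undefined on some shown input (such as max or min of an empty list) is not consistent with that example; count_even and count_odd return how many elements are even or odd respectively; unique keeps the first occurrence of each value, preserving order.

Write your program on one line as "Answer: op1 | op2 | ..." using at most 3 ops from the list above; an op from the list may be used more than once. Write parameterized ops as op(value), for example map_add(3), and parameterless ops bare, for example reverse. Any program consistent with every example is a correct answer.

take(2) | map_neg | max

Check, running the answer program on each example:
  [20, 45, -40, 27, 50, -29, -32, -32, 10, -47] -> [20, 45] -> [-20, -45] -> -20
  [-15, 11, -27, -15, 11] -> [-15, 11] -> [15, -11] -> 15
  [50, -43, -10, -8, -44, -40] -> [50, -43] -> [-50, 43] -> 43
  [-37, -16, -37, -32] -> [-37, -16] -> [37, 16] -> 37
  [-47, 2, 13, -48, -17, -20, 36, 49, 15, -22] -> [-47, 2] -> [47, -2] -> 47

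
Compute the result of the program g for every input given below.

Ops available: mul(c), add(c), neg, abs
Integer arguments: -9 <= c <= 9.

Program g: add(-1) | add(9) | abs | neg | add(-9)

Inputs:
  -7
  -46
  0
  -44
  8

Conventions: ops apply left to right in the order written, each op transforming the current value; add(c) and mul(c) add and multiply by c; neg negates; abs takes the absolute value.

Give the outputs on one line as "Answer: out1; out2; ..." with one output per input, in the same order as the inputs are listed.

Execution, op by op:
  -7 -> -8 -> 1 -> 1 -> -1 -> -10
  -46 -> -47 -> -38 -> 38 -> -38 -> -47
  0 -> -1 -> 8 -> 8 -> -8 -> -17
  -44 -> -45 -> -36 -> 36 -> -36 -> -45
  8 -> 7 -> 16 -> 16 -> -16 -> -25

-10; -47; -17; -45; -25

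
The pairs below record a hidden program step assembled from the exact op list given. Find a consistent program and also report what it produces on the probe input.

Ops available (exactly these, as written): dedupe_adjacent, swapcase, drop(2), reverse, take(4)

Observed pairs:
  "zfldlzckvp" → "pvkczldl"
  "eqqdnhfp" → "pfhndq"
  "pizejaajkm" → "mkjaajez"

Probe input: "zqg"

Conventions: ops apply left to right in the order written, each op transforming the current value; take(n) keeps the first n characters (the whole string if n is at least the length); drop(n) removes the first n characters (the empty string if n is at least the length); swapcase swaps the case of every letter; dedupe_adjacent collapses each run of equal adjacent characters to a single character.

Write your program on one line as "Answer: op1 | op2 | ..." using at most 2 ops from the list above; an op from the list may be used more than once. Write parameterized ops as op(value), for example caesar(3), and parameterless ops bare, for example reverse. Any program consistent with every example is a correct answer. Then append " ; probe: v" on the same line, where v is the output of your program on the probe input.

drop(2) | reverse ; probe: "g"

Check, running the answer program on each example:
  "zfldlzckvp" -> "ldlzckvp" -> "pvkczldl"
  "eqqdnhfp" -> "qdnhfp" -> "pfhndq"
  "pizejaajkm" -> "zejaajkm" -> "mkjaajez"
  probe: "zqg" -> "g" -> "g"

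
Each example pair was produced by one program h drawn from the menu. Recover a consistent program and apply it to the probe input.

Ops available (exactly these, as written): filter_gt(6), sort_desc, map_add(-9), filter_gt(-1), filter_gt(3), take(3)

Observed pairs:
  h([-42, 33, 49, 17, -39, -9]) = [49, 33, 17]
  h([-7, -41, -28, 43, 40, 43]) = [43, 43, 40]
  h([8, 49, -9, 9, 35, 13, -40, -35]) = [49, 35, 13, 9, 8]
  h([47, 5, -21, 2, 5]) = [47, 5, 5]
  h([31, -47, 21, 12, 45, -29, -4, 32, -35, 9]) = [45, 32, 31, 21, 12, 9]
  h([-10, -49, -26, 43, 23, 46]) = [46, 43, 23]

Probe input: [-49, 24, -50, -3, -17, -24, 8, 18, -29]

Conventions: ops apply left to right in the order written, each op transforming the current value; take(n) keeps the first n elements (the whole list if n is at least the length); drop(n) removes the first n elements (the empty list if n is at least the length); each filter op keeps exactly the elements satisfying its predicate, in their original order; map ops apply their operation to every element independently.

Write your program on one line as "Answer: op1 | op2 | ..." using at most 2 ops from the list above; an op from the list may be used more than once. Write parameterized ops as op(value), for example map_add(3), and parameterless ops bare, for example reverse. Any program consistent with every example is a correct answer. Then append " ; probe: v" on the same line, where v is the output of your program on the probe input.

sort_desc | filter_gt(3) ; probe: [24, 18, 8]

Check, running the answer program on each example:
  [-42, 33, 49, 17, -39, -9] -> [49, 33, 17, -9, -39, -42] -> [49, 33, 17]
  [-7, -41, -28, 43, 40, 43] -> [43, 43, 40, -7, -28, -41] -> [43, 43, 40]
  [8, 49, -9, 9, 35, 13, -40, -35] -> [49, 35, 13, 9, 8, -9, -35, -40] -> [49, 35, 13, 9, 8]
  [47, 5, -21, 2, 5] -> [47, 5, 5, 2, -21] -> [47, 5, 5]
  [31, -47, 21, 12, 45, -29, -4, 32, -35, 9] -> [45, 32, 31, 21, 12, 9, -4, -29, -35, -47] -> [45, 32, 31, 21, 12, 9]
  [-10, -49, -26, 43, 23, 46] -> [46, 43, 23, -10, -26, -49] -> [46, 43, 23]
  probe: [-49, 24, -50, -3, -17, -24, 8, 18, -29] -> [24, 18, 8, -3, -17, -24, -29, -49, -50] -> [24, 18, 8]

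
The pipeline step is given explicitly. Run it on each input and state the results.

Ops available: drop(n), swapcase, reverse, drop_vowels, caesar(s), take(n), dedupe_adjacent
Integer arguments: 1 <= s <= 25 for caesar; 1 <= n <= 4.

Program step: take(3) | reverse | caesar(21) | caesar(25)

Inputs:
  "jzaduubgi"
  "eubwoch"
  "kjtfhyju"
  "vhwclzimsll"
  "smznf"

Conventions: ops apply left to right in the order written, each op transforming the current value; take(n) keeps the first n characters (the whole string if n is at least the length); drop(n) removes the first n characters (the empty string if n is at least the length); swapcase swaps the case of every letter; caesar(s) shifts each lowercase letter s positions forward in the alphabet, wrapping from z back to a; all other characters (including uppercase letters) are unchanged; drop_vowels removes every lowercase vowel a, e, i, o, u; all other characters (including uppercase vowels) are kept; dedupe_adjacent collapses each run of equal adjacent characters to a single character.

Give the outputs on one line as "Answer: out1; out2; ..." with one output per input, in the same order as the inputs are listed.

Execution, op by op:
  "jzaduubgi" -> "jza" -> "azj" -> "vue" -> "utd"
  "eubwoch" -> "eub" -> "bue" -> "wpz" -> "voy"
  "kjtfhyju" -> "kjt" -> "tjk" -> "oef" -> "nde"
  "vhwclzimsll" -> "vhw" -> "whv" -> "rcq" -> "qbp"
  "smznf" -> "smz" -> "zms" -> "uhn" -> "tgm"

"utd"; "voy"; "nde"; "qbp"; "tgm"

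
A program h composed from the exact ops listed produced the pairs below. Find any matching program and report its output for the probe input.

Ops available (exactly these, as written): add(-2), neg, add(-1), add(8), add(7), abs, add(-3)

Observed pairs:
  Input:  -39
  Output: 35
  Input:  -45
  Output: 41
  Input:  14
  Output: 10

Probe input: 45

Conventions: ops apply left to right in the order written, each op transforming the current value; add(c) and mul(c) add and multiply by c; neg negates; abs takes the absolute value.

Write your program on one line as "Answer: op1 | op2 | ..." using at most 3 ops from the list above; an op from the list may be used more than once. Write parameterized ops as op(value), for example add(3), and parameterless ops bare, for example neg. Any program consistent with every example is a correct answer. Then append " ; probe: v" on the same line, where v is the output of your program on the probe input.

abs | add(-3) | add(-1) ; probe: 41

Check, running the answer program on each example:
  -39 -> 39 -> 36 -> 35
  -45 -> 45 -> 42 -> 41
  14 -> 14 -> 11 -> 10
  probe: 45 -> 45 -> 42 -> 41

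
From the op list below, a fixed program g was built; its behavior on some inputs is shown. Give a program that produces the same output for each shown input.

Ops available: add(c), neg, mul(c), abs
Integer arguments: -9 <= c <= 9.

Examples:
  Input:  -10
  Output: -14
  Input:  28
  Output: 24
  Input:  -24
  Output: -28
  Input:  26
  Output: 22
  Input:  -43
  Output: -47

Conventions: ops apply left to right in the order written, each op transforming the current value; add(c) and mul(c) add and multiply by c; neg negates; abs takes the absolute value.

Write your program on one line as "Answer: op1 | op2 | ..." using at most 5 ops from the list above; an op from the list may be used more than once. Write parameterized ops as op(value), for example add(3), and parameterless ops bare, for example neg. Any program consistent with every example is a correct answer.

neg | add(7) | add(-3) | neg

Check, running the answer program on each example:
  -10 -> 10 -> 17 -> 14 -> -14
  28 -> -28 -> -21 -> -24 -> 24
  -24 -> 24 -> 31 -> 28 -> -28
  26 -> -26 -> -19 -> -22 -> 22
  -43 -> 43 -> 50 -> 47 -> -47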